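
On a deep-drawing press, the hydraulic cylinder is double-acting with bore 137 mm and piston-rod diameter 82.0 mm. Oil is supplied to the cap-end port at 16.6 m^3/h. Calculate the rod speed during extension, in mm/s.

v ≈ 313 mm/s

Cap-side area A_cap = π/4 × (137 mm)² = 14740 mm^2
v = Q / A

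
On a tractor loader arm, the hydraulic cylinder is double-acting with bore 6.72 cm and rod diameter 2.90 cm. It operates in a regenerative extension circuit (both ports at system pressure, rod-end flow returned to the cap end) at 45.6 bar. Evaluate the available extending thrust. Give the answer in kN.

With equal pressure on both faces, forces on the annular region cancel; the net push is pressure × rod cross-section.
Rod cross-section A_rod = π/4 × (2.90 cm)² = 6.605 cm^2
F = P × A_rod

F ≈ 3.01 kN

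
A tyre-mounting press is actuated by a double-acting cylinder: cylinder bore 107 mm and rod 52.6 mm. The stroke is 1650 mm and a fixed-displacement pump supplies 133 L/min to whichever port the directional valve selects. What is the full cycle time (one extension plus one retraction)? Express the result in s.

Cap-side area A_cap = π/4 × (107 mm)² = 8992 mm^2
Rod-side annular area A_ann = π/4 × (107² − 52.6²) = 6819 mm^2
t_ext = A_cap·L/Q = 6.693 s
t_ret = A_ann·L/Q = 5.076 s
t_cycle = t_ext + t_ret

t ≈ 11.8 s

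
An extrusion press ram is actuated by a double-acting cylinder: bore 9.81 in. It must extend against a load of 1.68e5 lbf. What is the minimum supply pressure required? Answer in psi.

Cap-side area A_cap = π/4 × (9.81 in)² = 75.58 in^2
P = F / A = 1.68e5 lbf / A

P ≈ 2220 psi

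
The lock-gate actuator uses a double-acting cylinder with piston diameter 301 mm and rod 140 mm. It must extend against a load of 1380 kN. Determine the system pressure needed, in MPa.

Cap-side area A_cap = π/4 × (301 mm)² = 71160 mm^2
P = F / A = 1380 kN / A

P ≈ 19.4 MPa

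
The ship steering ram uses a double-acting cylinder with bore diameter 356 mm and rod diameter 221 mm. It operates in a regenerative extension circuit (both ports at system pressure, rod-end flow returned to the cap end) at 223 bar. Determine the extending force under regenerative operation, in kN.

F ≈ 855 kN

With equal pressure on both faces, forces on the annular region cancel; the net push is pressure × rod cross-section.
Rod cross-section A_rod = π/4 × (221 mm)² = 38360 mm^2
F = P × A_rod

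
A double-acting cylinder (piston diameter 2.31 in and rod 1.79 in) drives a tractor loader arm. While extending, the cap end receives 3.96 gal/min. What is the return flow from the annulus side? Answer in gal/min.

Cap-side area A_cap = π/4 × (2.31 in)² = 4.191 in^2
Rod-side annular area A_ann = π/4 × (2.31² − 1.79²) = 1.674 in^2
Piston speed v = Q_in/A_cap; rod-end outflow Q_out = v × A_ann = Q_in × A_ann/A_cap.

Q_out ≈ 1.58 gal/min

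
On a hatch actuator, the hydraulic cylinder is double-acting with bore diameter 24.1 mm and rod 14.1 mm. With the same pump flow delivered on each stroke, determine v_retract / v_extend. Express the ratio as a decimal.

Cap-side area A_cap = π/4 × (24.1 mm)² = 456.2 mm^2
Rod-side annular area A_ann = π/4 × (24.1² − 14.1²) = 300.0 mm^2
For equal Q, v ∝ 1/A, so v_ret/v_ext = A_cap/A_ann.

v_ret/v_ext ≈ 1.52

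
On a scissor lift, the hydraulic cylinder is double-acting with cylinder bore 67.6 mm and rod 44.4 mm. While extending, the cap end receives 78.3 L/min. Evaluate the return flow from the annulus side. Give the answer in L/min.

Cap-side area A_cap = π/4 × (67.6 mm)² = 3589 mm^2
Rod-side annular area A_ann = π/4 × (67.6² − 44.4²) = 2041 mm^2
Piston speed v = Q_in/A_cap; rod-end outflow Q_out = v × A_ann = Q_in × A_ann/A_cap.

Q_out ≈ 44.5 L/min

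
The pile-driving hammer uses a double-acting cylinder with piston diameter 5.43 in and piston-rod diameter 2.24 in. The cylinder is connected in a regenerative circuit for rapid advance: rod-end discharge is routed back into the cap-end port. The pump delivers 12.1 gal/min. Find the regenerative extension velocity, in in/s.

v ≈ 11.8 in/s

In regeneration the rod-end outflow joins the pump flow into the cap end, so the net volume the pump must supply per unit advance equals the rod cross-section area.
Rod cross-section A_rod = π/4 × (2.24 in)² = 3.941 in^2
v = Q_pump / A_rod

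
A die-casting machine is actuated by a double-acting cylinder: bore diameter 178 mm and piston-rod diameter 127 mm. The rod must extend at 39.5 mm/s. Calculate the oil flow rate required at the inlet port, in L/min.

Q ≈ 59.0 L/min

Cap-side area A_cap = π/4 × (178 mm)² = 24880 mm^2
Q = A × v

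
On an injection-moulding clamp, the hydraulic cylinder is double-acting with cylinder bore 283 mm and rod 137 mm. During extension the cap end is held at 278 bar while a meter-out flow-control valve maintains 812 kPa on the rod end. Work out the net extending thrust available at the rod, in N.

Cap-side area A_cap = π/4 × (283 mm)² = 62900 mm^2
Rod-side annular area A_ann = π/4 × (283² − 137²) = 48160 mm^2
Net thrust = P_cap·A_cap − P_rod·A_ann = 1.749e6 N − 39110 N

F ≈ 1.71e6 N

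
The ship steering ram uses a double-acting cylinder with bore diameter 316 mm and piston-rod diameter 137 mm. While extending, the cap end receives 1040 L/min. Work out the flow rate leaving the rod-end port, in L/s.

Q_out ≈ 14.1 L/s

Cap-side area A_cap = π/4 × (316 mm)² = 78430 mm^2
Rod-side annular area A_ann = π/4 × (316² − 137²) = 63690 mm^2
Piston speed v = Q_in/A_cap; rod-end outflow Q_out = v × A_ann = Q_in × A_ann/A_cap.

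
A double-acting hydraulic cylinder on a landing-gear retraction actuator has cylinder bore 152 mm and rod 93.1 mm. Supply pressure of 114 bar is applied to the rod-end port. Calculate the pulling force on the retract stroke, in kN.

Rod-side annular area A_ann = π/4 × (152² − 93.1²) = 11340 mm^2
On retraction the pressure acts on the annular area (bore minus rod).
F = P × A_ann

F ≈ 129 kN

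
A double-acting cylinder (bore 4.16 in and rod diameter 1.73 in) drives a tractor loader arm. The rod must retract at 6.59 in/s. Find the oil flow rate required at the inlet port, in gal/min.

Q ≈ 19.2 gal/min

Rod-side annular area A_ann = π/4 × (4.16² − 1.73²) = 11.24 in^2
Q = A × v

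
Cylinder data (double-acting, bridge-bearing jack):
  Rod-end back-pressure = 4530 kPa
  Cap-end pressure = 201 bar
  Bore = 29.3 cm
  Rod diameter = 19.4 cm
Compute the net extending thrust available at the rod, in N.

F ≈ 1.18e6 N

Cap-side area A_cap = π/4 × (29.3 cm)² = 674.3 cm^2
Rod-side annular area A_ann = π/4 × (29.3² − 19.4²) = 378.7 cm^2
Net thrust = P_cap·A_cap − P_rod·A_ann = 1.355e6 N − 1.715e5 N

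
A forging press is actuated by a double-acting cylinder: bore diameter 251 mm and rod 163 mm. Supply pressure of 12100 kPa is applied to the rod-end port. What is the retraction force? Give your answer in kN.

Rod-side annular area A_ann = π/4 × (251² − 163²) = 28610 mm^2
On retraction the pressure acts on the annular area (bore minus rod).
F = P × A_ann

F ≈ 346 kN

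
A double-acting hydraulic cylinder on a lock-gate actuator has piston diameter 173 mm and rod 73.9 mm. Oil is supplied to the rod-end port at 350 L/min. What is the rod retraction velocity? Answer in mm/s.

v ≈ 304 mm/s

Rod-side annular area A_ann = π/4 × (173² − 73.9²) = 19220 mm^2
Flow into the rod-end port fills the annular volume.
v = Q / A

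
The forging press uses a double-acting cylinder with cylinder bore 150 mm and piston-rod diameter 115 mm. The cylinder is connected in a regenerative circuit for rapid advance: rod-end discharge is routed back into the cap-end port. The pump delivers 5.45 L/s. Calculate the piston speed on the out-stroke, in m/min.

v ≈ 31.5 m/min

In regeneration the rod-end outflow joins the pump flow into the cap end, so the net volume the pump must supply per unit advance equals the rod cross-section area.
Rod cross-section A_rod = π/4 × (115 mm)² = 10390 mm^2
v = Q_pump / A_rod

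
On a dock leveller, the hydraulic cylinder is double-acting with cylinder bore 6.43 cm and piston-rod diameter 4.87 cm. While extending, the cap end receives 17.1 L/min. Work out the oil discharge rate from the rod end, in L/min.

Cap-side area A_cap = π/4 × (6.43 cm)² = 32.47 cm^2
Rod-side annular area A_ann = π/4 × (6.43² − 4.87²) = 13.84 cm^2
Piston speed v = Q_in/A_cap; rod-end outflow Q_out = v × A_ann = Q_in × A_ann/A_cap.

Q_out ≈ 7.29 L/min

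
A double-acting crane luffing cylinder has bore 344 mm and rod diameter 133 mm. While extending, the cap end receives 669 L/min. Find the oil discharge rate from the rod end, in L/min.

Q_out ≈ 569 L/min

Cap-side area A_cap = π/4 × (344 mm)² = 92940 mm^2
Rod-side annular area A_ann = π/4 × (344² − 133²) = 79050 mm^2
Piston speed v = Q_in/A_cap; rod-end outflow Q_out = v × A_ann = Q_in × A_ann/A_cap.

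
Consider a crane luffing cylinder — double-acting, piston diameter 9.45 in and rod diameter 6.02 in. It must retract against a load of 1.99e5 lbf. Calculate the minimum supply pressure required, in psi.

Rod-side annular area A_ann = π/4 × (9.45² − 6.02²) = 41.67 in^2
Retraction: pressure acts on the annular area.
P = F / A = 1.99e5 lbf / A

P ≈ 4780 psi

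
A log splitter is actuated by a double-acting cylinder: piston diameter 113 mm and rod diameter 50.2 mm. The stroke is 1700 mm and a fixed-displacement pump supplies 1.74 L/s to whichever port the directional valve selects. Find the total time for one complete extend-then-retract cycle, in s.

t ≈ 17.7 s

Cap-side area A_cap = π/4 × (113 mm)² = 10030 mm^2
Rod-side annular area A_ann = π/4 × (113² − 50.2²) = 8050 mm^2
t_ext = A_cap·L/Q = 9.798 s
t_ret = A_ann·L/Q = 7.864 s
t_cycle = t_ext + t_ret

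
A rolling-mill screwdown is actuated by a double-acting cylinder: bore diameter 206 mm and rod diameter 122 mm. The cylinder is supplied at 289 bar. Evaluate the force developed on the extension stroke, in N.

Cap-side area A_cap = π/4 × (206 mm)² = 33330 mm^2
F = P × A_cap = 289 bar × A_cap

F ≈ 9.63e5 N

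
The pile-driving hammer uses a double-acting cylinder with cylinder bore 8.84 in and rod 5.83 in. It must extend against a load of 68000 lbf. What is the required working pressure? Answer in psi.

Cap-side area A_cap = π/4 × (8.84 in)² = 61.38 in^2
P = F / A = 68000 lbf / A

P ≈ 1110 psi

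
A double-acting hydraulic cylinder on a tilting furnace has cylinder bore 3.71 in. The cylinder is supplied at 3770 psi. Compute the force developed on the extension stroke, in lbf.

F ≈ 40800 lbf

Cap-side area A_cap = π/4 × (3.71 in)² = 10.81 in^2
F = P × A_cap = 3770 psi × A_cap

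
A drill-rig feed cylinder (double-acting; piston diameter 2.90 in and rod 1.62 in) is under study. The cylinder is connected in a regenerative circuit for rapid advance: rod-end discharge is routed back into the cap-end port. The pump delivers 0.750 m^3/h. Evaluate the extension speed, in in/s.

v ≈ 6.17 in/s

In regeneration the rod-end outflow joins the pump flow into the cap end, so the net volume the pump must supply per unit advance equals the rod cross-section area.
Rod cross-section A_rod = π/4 × (1.62 in)² = 2.061 in^2
v = Q_pump / A_rod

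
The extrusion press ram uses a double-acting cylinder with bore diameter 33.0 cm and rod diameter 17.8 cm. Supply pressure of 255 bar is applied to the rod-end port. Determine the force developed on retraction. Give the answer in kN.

Rod-side annular area A_ann = π/4 × (33.0² − 17.8²) = 606.5 cm^2
On retraction the pressure acts on the annular area (bore minus rod).
F = P × A_ann

F ≈ 1550 kN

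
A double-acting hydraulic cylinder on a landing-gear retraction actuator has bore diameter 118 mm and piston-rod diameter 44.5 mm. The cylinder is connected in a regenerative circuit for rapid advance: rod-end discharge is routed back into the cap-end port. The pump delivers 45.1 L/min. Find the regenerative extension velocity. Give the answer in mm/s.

v ≈ 483 mm/s

In regeneration the rod-end outflow joins the pump flow into the cap end, so the net volume the pump must supply per unit advance equals the rod cross-section area.
Rod cross-section A_rod = π/4 × (44.5 mm)² = 1555 mm^2
v = Q_pump / A_rod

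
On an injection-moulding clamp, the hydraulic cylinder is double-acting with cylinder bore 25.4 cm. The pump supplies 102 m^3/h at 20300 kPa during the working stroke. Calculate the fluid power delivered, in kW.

Hydraulic power = P × Q

W ≈ 575 kW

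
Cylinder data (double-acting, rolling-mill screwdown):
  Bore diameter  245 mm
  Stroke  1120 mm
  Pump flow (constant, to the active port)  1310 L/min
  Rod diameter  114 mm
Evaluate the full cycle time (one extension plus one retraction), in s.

Cap-side area A_cap = π/4 × (245 mm)² = 47140 mm^2
Rod-side annular area A_ann = π/4 × (245² − 114²) = 36940 mm^2
t_ext = A_cap·L/Q = 2.418 s
t_ret = A_ann·L/Q = 1.895 s
t_cycle = t_ext + t_ret

t ≈ 4.31 s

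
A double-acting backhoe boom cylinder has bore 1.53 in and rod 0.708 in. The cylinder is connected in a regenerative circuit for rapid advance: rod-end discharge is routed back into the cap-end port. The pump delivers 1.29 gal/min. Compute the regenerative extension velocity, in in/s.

In regeneration the rod-end outflow joins the pump flow into the cap end, so the net volume the pump must supply per unit advance equals the rod cross-section area.
Rod cross-section A_rod = π/4 × (0.708 in)² = 0.3937 in^2
v = Q_pump / A_rod

v ≈ 12.6 in/s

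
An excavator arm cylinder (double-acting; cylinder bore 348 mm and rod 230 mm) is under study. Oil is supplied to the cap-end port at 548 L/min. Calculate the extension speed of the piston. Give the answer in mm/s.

v ≈ 96.0 mm/s

Cap-side area A_cap = π/4 × (348 mm)² = 95110 mm^2
v = Q / A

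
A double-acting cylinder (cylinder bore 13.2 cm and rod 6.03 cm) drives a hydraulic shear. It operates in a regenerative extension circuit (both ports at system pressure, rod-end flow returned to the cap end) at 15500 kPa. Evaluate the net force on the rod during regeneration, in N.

F ≈ 44300 N

With equal pressure on both faces, forces on the annular region cancel; the net push is pressure × rod cross-section.
Rod cross-section A_rod = π/4 × (6.03 cm)² = 28.56 cm^2
F = P × A_rod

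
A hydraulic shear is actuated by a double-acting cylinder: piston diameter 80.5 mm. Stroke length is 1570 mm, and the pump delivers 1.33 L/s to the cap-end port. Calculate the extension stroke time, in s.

t ≈ 6.01 s

Cap-side area A_cap = π/4 × (80.5 mm)² = 5090 mm^2
Swept volume V = A × L; t = V / Q = A·L / Q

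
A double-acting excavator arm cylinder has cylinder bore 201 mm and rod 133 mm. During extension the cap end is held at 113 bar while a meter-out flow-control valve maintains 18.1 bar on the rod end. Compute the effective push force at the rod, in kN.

Cap-side area A_cap = π/4 × (201 mm)² = 31730 mm^2
Rod-side annular area A_ann = π/4 × (201² − 133²) = 17840 mm^2
Net thrust = P_cap·A_cap − P_rod·A_ann = 358.6 kN − 32.29 kN

F ≈ 326 kN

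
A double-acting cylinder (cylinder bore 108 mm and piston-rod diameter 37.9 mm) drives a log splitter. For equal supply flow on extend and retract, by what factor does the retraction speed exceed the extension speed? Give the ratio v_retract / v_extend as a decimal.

v_ret/v_ext ≈ 1.14

Cap-side area A_cap = π/4 × (108 mm)² = 9161 mm^2
Rod-side annular area A_ann = π/4 × (108² − 37.9²) = 8033 mm^2
For equal Q, v ∝ 1/A, so v_ret/v_ext = A_cap/A_ann.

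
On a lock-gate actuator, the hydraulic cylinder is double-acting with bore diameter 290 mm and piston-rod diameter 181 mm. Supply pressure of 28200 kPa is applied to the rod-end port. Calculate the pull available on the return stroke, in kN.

Rod-side annular area A_ann = π/4 × (290² − 181²) = 40320 mm^2
On retraction the pressure acts on the annular area (bore minus rod).
F = P × A_ann

F ≈ 1140 kN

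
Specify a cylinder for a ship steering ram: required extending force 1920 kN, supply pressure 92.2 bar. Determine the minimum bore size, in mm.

D ≈ 515 mm

Extension force acts on the full piston face: F = P × (π/4)D².
D = √(4F / (πP)) = √(4 × 1920 kN / (π × 92.2 bar))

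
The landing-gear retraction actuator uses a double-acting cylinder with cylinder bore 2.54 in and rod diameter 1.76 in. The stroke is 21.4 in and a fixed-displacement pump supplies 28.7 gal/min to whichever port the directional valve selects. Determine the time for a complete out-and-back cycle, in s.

t ≈ 1.49 s

Cap-side area A_cap = π/4 × (2.54 in)² = 5.067 in^2
Rod-side annular area A_ann = π/4 × (2.54² − 1.76²) = 2.634 in^2
t_ext = A_cap·L/Q = 0.9814 s
t_ret = A_ann·L/Q = 0.5102 s
t_cycle = t_ext + t_ret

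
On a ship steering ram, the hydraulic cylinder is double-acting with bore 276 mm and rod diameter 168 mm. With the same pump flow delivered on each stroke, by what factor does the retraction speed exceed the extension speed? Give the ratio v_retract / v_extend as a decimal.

v_ret/v_ext ≈ 1.59

Cap-side area A_cap = π/4 × (276 mm)² = 59830 mm^2
Rod-side annular area A_ann = π/4 × (276² − 168²) = 37660 mm^2
For equal Q, v ∝ 1/A, so v_ret/v_ext = A_cap/A_ann.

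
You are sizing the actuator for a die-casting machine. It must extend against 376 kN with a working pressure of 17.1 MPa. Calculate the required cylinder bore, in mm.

D ≈ 167 mm

Extension force acts on the full piston face: F = P × (π/4)D².
D = √(4F / (πP)) = √(4 × 376 kN / (π × 17.1 MPa))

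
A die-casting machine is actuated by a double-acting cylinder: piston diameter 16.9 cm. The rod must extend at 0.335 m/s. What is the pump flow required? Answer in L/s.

Cap-side area A_cap = π/4 × (16.9 cm)² = 224.3 cm^2
Q = A × v

Q ≈ 7.51 L/s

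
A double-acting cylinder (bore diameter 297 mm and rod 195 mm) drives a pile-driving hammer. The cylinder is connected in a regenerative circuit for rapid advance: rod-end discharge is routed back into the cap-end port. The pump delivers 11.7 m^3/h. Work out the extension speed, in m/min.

v ≈ 6.53 m/min

In regeneration the rod-end outflow joins the pump flow into the cap end, so the net volume the pump must supply per unit advance equals the rod cross-section area.
Rod cross-section A_rod = π/4 × (195 mm)² = 29860 mm^2
v = Q_pump / A_rod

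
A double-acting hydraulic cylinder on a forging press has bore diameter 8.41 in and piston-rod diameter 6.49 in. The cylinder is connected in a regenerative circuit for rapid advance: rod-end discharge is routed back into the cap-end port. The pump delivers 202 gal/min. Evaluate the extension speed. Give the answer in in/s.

v ≈ 23.5 in/s

In regeneration the rod-end outflow joins the pump flow into the cap end, so the net volume the pump must supply per unit advance equals the rod cross-section area.
Rod cross-section A_rod = π/4 × (6.49 in)² = 33.08 in^2
v = Q_pump / A_rod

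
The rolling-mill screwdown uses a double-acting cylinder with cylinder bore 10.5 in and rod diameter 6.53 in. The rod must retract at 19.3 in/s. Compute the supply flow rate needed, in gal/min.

Rod-side annular area A_ann = π/4 × (10.5² − 6.53²) = 53.10 in^2
Q = A × v

Q ≈ 266 gal/min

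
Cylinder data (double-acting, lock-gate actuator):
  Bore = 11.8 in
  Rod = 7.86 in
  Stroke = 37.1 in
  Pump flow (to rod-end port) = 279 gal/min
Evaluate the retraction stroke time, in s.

Rod-side annular area A_ann = π/4 × (11.8² − 7.86²) = 60.84 in^2
Swept volume V = A × L; t = V / Q = A·L / Q

t ≈ 2.10 s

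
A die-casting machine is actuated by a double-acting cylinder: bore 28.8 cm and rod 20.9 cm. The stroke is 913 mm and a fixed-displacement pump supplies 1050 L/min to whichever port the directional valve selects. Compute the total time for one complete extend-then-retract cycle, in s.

Cap-side area A_cap = π/4 × (28.8 cm)² = 651.4 cm^2
Rod-side annular area A_ann = π/4 × (28.8² − 20.9²) = 308.4 cm^2
t_ext = A_cap·L/Q = 3.399 s
t_ret = A_ann·L/Q = 1.609 s
t_cycle = t_ext + t_ret

t ≈ 5.01 s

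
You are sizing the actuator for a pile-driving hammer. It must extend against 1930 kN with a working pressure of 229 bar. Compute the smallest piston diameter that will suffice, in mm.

D ≈ 328 mm

Extension force acts on the full piston face: F = P × (π/4)D².
D = √(4F / (πP)) = √(4 × 1930 kN / (π × 229 bar))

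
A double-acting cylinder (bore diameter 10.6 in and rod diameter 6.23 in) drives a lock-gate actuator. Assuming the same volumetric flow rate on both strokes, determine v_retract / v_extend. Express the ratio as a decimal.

v_ret/v_ext ≈ 1.53

Cap-side area A_cap = π/4 × (10.6 in)² = 88.25 in^2
Rod-side annular area A_ann = π/4 × (10.6² − 6.23²) = 57.76 in^2
For equal Q, v ∝ 1/A, so v_ret/v_ext = A_cap/A_ann.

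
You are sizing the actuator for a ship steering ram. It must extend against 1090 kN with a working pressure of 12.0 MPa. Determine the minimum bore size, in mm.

D ≈ 340 mm

Extension force acts on the full piston face: F = P × (π/4)D².
D = √(4F / (πP)) = √(4 × 1090 kN / (π × 12.0 MPa))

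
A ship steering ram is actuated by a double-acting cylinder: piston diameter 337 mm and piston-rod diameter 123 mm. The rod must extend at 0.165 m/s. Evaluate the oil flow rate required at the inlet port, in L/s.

Cap-side area A_cap = π/4 × (337 mm)² = 89200 mm^2
Q = A × v

Q ≈ 14.7 L/s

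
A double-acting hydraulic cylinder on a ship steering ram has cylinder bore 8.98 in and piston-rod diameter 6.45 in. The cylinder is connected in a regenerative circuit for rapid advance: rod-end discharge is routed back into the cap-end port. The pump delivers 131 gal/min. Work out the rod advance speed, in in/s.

v ≈ 15.4 in/s

In regeneration the rod-end outflow joins the pump flow into the cap end, so the net volume the pump must supply per unit advance equals the rod cross-section area.
Rod cross-section A_rod = π/4 × (6.45 in)² = 32.67 in^2
v = Q_pump / A_rod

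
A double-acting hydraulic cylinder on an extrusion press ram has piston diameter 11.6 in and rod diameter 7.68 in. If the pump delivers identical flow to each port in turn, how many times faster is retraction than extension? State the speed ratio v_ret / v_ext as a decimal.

v_ret/v_ext ≈ 1.78

Cap-side area A_cap = π/4 × (11.6 in)² = 105.7 in^2
Rod-side annular area A_ann = π/4 × (11.6² − 7.68²) = 59.36 in^2
For equal Q, v ∝ 1/A, so v_ret/v_ext = A_cap/A_ann.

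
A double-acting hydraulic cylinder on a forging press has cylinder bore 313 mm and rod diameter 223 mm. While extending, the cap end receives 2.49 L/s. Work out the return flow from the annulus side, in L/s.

Cap-side area A_cap = π/4 × (313 mm)² = 76940 mm^2
Rod-side annular area A_ann = π/4 × (313² − 223²) = 37890 mm^2
Piston speed v = Q_in/A_cap; rod-end outflow Q_out = v × A_ann = Q_in × A_ann/A_cap.

Q_out ≈ 1.23 L/s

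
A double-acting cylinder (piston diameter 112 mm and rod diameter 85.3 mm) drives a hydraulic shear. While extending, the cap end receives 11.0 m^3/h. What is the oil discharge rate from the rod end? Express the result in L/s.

Q_out ≈ 1.28 L/s

Cap-side area A_cap = π/4 × (112 mm)² = 9852 mm^2
Rod-side annular area A_ann = π/4 × (112² − 85.3²) = 4137 mm^2
Piston speed v = Q_in/A_cap; rod-end outflow Q_out = v × A_ann = Q_in × A_ann/A_cap.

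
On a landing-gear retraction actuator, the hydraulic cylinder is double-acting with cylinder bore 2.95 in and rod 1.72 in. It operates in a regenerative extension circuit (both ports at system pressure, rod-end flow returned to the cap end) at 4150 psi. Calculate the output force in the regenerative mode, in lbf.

F ≈ 9640 lbf

With equal pressure on both faces, forces on the annular region cancel; the net push is pressure × rod cross-section.
Rod cross-section A_rod = π/4 × (1.72 in)² = 2.324 in^2
F = P × A_rod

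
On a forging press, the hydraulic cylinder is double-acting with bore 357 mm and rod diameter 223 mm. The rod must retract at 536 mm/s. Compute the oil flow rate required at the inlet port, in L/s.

Rod-side annular area A_ann = π/4 × (357² − 223²) = 61040 mm^2
Q = A × v

Q ≈ 32.7 L/s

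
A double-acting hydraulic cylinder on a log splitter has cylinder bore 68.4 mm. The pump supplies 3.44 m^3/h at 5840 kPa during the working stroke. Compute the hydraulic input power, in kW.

Hydraulic power = P × Q

W ≈ 5.58 kW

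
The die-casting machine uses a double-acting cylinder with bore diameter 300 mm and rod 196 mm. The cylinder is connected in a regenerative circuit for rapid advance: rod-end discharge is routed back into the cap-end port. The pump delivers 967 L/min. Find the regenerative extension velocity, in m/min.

In regeneration the rod-end outflow joins the pump flow into the cap end, so the net volume the pump must supply per unit advance equals the rod cross-section area.
Rod cross-section A_rod = π/4 × (196 mm)² = 30170 mm^2
v = Q_pump / A_rod

v ≈ 32.0 m/min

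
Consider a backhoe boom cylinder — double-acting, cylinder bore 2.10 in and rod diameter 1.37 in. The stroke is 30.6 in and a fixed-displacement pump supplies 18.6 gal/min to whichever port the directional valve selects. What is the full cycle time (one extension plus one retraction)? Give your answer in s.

Cap-side area A_cap = π/4 × (2.10 in)² = 3.464 in^2
Rod-side annular area A_ann = π/4 × (2.10² − 1.37²) = 1.989 in^2
t_ext = A_cap·L/Q = 1.480 s
t_ret = A_ann·L/Q = 0.8501 s
t_cycle = t_ext + t_ret

t ≈ 2.33 s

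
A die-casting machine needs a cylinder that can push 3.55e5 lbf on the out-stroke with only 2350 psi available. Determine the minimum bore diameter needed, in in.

D ≈ 13.9 in

Extension force acts on the full piston face: F = P × (π/4)D².
D = √(4F / (πP)) = √(4 × 3.55e5 lbf / (π × 2350 psi))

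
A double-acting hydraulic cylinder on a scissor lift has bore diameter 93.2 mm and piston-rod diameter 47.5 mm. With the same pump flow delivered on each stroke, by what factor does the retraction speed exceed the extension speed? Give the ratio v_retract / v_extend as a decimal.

Cap-side area A_cap = π/4 × (93.2 mm)² = 6822 mm^2
Rod-side annular area A_ann = π/4 × (93.2² − 47.5²) = 5050 mm^2
For equal Q, v ∝ 1/A, so v_ret/v_ext = A_cap/A_ann.

v_ret/v_ext ≈ 1.35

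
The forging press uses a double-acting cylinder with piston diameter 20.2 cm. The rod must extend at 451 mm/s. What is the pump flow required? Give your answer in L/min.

Cap-side area A_cap = π/4 × (20.2 cm)² = 320.5 cm^2
Q = A × v

Q ≈ 867 L/min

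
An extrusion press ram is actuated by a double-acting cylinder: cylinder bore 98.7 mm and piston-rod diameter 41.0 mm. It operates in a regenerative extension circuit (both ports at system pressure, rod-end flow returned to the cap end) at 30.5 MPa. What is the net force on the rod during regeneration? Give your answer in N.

With equal pressure on both faces, forces on the annular region cancel; the net push is pressure × rod cross-section.
Rod cross-section A_rod = π/4 × (41.0 mm)² = 1320 mm^2
F = P × A_rod

F ≈ 40300 N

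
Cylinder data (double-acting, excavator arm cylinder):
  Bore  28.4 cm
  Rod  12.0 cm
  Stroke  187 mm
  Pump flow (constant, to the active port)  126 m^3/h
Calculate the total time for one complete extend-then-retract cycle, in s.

t ≈ 0.616 s

Cap-side area A_cap = π/4 × (28.4 cm)² = 633.5 cm^2
Rod-side annular area A_ann = π/4 × (28.4² − 12.0²) = 520.4 cm^2
t_ext = A_cap·L/Q = 0.3385 s
t_ret = A_ann·L/Q = 0.2780 s
t_cycle = t_ext + t_ret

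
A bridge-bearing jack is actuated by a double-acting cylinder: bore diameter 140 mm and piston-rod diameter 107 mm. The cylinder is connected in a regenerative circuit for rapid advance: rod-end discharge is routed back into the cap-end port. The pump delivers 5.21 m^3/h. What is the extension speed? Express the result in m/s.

In regeneration the rod-end outflow joins the pump flow into the cap end, so the net volume the pump must supply per unit advance equals the rod cross-section area.
Rod cross-section A_rod = π/4 × (107 mm)² = 8992 mm^2
v = Q_pump / A_rod

v ≈ 0.161 m/s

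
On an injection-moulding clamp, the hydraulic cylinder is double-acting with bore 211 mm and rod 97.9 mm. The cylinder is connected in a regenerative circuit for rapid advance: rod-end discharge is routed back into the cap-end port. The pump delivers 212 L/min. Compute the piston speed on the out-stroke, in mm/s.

v ≈ 469 mm/s

In regeneration the rod-end outflow joins the pump flow into the cap end, so the net volume the pump must supply per unit advance equals the rod cross-section area.
Rod cross-section A_rod = π/4 × (97.9 mm)² = 7528 mm^2
v = Q_pump / A_rod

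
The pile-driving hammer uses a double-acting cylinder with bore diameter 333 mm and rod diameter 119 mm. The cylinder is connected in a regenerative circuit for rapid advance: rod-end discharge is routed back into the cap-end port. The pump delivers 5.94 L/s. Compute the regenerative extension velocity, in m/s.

v ≈ 0.534 m/s

In regeneration the rod-end outflow joins the pump flow into the cap end, so the net volume the pump must supply per unit advance equals the rod cross-section area.
Rod cross-section A_rod = π/4 × (119 mm)² = 11120 mm^2
v = Q_pump / A_rod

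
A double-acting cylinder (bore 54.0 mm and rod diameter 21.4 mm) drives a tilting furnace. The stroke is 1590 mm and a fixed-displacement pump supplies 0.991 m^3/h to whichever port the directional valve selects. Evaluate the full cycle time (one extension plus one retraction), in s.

t ≈ 24.4 s

Cap-side area A_cap = π/4 × (54.0 mm)² = 2290 mm^2
Rod-side annular area A_ann = π/4 × (54.0² − 21.4²) = 1931 mm^2
t_ext = A_cap·L/Q = 13.23 s
t_ret = A_ann·L/Q = 11.15 s
t_cycle = t_ext + t_ret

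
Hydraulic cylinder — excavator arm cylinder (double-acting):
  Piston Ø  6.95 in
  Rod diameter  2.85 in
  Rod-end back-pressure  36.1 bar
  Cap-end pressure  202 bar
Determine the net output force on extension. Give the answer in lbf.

F ≈ 94600 lbf

Cap-side area A_cap = π/4 × (6.95 in)² = 37.94 in^2
Rod-side annular area A_ann = π/4 × (6.95² − 2.85²) = 31.56 in^2
Net thrust = P_cap·A_cap − P_rod·A_ann = 1.111e5 lbf − 16520 lbf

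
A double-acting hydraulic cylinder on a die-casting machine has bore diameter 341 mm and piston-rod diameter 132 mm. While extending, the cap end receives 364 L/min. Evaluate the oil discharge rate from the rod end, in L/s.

Cap-side area A_cap = π/4 × (341 mm)² = 91330 mm^2
Rod-side annular area A_ann = π/4 × (341² − 132²) = 77640 mm^2
Piston speed v = Q_in/A_cap; rod-end outflow Q_out = v × A_ann = Q_in × A_ann/A_cap.

Q_out ≈ 5.16 L/s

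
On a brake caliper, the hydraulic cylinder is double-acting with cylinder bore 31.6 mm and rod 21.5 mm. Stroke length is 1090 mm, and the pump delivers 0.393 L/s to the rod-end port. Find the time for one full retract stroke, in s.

t ≈ 1.17 s

Rod-side annular area A_ann = π/4 × (31.6² − 21.5²) = 421.2 mm^2
Swept volume V = A × L; t = V / Q = A·L / Q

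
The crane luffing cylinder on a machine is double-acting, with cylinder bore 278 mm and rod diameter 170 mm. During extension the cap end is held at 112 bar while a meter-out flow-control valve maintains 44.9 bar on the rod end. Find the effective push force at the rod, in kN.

Cap-side area A_cap = π/4 × (278 mm)² = 60700 mm^2
Rod-side annular area A_ann = π/4 × (278² − 170²) = 38000 mm^2
Net thrust = P_cap·A_cap − P_rod·A_ann = 679.8 kN − 170.6 kN

F ≈ 509 kN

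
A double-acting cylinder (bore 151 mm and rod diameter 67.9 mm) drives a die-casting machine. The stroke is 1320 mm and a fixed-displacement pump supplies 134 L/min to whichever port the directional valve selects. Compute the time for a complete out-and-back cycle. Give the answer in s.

t ≈ 19.0 s

Cap-side area A_cap = π/4 × (151 mm)² = 17910 mm^2
Rod-side annular area A_ann = π/4 × (151² − 67.9²) = 14290 mm^2
t_ext = A_cap·L/Q = 10.58 s
t_ret = A_ann·L/Q = 8.444 s
t_cycle = t_ext + t_ret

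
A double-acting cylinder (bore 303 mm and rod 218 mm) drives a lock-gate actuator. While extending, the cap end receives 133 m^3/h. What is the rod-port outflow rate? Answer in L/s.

Q_out ≈ 17.8 L/s

Cap-side area A_cap = π/4 × (303 mm)² = 72110 mm^2
Rod-side annular area A_ann = π/4 × (303² − 218²) = 34780 mm^2
Piston speed v = Q_in/A_cap; rod-end outflow Q_out = v × A_ann = Q_in × A_ann/A_cap.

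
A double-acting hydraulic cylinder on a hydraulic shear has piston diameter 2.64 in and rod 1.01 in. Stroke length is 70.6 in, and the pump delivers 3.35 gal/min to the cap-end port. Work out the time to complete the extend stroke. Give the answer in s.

Cap-side area A_cap = π/4 × (2.64 in)² = 5.474 in^2
Swept volume V = A × L; t = V / Q = A·L / Q

t ≈ 30.0 s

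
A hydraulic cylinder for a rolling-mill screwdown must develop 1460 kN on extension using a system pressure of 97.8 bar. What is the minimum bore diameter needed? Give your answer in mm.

Extension force acts on the full piston face: F = P × (π/4)D².
D = √(4F / (πP)) = √(4 × 1460 kN / (π × 97.8 bar))

D ≈ 436 mm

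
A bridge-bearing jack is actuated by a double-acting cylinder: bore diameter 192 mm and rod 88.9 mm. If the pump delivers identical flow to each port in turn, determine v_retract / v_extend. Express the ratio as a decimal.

v_ret/v_ext ≈ 1.27

Cap-side area A_cap = π/4 × (192 mm)² = 28950 mm^2
Rod-side annular area A_ann = π/4 × (192² − 88.9²) = 22750 mm^2
For equal Q, v ∝ 1/A, so v_ret/v_ext = A_cap/A_ann.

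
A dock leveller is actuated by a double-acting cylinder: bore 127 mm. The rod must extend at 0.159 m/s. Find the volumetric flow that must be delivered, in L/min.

Cap-side area A_cap = π/4 × (127 mm)² = 12670 mm^2
Q = A × v

Q ≈ 121 L/min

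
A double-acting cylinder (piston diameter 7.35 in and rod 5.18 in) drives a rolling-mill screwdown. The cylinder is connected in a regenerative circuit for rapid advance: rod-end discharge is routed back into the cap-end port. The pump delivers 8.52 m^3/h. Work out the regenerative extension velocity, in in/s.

v ≈ 6.85 in/s

In regeneration the rod-end outflow joins the pump flow into the cap end, so the net volume the pump must supply per unit advance equals the rod cross-section area.
Rod cross-section A_rod = π/4 × (5.18 in)² = 21.07 in^2
v = Q_pump / A_rod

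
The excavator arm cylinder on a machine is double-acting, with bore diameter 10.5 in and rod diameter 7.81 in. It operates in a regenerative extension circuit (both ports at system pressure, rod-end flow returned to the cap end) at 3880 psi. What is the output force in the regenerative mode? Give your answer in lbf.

F ≈ 1.86e5 lbf

With equal pressure on both faces, forces on the annular region cancel; the net push is pressure × rod cross-section.
Rod cross-section A_rod = π/4 × (7.81 in)² = 47.91 in^2
F = P × A_rod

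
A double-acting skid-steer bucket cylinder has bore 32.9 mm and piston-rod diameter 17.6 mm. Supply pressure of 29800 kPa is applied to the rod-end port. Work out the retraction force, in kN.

F ≈ 18.1 kN

Rod-side annular area A_ann = π/4 × (32.9² − 17.6²) = 606.8 mm^2
On retraction the pressure acts on the annular area (bore minus rod).
F = P × A_ann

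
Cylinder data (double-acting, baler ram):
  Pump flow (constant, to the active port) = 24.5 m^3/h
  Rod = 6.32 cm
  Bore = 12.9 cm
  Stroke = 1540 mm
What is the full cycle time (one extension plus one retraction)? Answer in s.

t ≈ 5.21 s

Cap-side area A_cap = π/4 × (12.9 cm)² = 130.7 cm^2
Rod-side annular area A_ann = π/4 × (12.9² − 6.32²) = 99.33 cm^2
t_ext = A_cap·L/Q = 2.958 s
t_ret = A_ann·L/Q = 2.248 s
t_cycle = t_ext + t_ret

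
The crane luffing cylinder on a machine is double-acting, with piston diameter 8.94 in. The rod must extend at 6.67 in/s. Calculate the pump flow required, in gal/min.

Cap-side area A_cap = π/4 × (8.94 in)² = 62.77 in^2
Q = A × v

Q ≈ 109 gal/min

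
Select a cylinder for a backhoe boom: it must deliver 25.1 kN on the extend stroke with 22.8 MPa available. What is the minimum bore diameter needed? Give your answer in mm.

Extension force acts on the full piston face: F = P × (π/4)D².
D = √(4F / (πP)) = √(4 × 25.1 kN / (π × 22.8 MPa))

D ≈ 37.4 mm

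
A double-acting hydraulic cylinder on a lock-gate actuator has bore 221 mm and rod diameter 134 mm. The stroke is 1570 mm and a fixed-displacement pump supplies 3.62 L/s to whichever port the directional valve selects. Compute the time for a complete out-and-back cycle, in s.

t ≈ 27.2 s

Cap-side area A_cap = π/4 × (221 mm)² = 38360 mm^2
Rod-side annular area A_ann = π/4 × (221² − 134²) = 24260 mm^2
t_ext = A_cap·L/Q = 16.64 s
t_ret = A_ann·L/Q = 10.52 s
t_cycle = t_ext + t_ret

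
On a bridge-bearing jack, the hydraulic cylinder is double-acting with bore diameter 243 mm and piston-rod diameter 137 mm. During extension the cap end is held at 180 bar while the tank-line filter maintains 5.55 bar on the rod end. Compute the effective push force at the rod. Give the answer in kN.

Cap-side area A_cap = π/4 × (243 mm)² = 46380 mm^2
Rod-side annular area A_ann = π/4 × (243² − 137²) = 31640 mm^2
Net thrust = P_cap·A_cap − P_rod·A_ann = 834.8 kN − 17.56 kN

F ≈ 817 kN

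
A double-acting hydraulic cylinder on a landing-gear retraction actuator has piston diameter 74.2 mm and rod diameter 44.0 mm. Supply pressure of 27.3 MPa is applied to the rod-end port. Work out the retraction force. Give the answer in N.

F ≈ 76500 N

Rod-side annular area A_ann = π/4 × (74.2² − 44.0²) = 2804 mm^2
On retraction the pressure acts on the annular area (bore minus rod).
F = P × A_ann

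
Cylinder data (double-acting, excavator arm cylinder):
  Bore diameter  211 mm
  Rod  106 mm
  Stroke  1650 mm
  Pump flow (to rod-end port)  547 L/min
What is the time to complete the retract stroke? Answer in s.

Rod-side annular area A_ann = π/4 × (211² − 106²) = 26140 mm^2
Swept volume V = A × L; t = V / Q = A·L / Q

t ≈ 4.73 s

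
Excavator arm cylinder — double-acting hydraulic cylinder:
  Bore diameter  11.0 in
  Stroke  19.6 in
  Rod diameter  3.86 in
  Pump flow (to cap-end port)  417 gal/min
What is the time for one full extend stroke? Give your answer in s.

t ≈ 1.16 s

Cap-side area A_cap = π/4 × (11.0 in)² = 95.03 in^2
Swept volume V = A × L; t = V / Q = A·L / Q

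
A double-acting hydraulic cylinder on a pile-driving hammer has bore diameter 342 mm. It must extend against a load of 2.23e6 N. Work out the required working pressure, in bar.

Cap-side area A_cap = π/4 × (342 mm)² = 91860 mm^2
P = F / A = 2.23e6 N / A

P ≈ 243 bar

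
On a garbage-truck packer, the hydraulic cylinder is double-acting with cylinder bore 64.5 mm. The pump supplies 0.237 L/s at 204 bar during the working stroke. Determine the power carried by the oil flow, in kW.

W ≈ 4.83 kW

Hydraulic power = P × Q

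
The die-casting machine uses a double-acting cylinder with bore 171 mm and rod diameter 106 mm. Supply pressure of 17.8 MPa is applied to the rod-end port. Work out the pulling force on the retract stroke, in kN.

Rod-side annular area A_ann = π/4 × (171² − 106²) = 14140 mm^2
On retraction the pressure acts on the annular area (bore minus rod).
F = P × A_ann

F ≈ 252 kN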